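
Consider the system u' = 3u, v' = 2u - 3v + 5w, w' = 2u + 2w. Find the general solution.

Coefficient matrix A = [[3, 0, 0], [2, -3, 5], [2, 0, 2]].
det(A - λI) = 0 gives eigenvalues λ = 3, -3, 2.
For λ=3: eigenvector (1,2,2).
For λ=-3: eigenvector (0,-1,0).
For λ=2: eigenvector (0,1,1).
General solution: c_1e^(3t)(1,2,2) + c_2e^(-3t)(0,-1,0) + c_3e^(2t)(0,1,1).

u(t) = c_1e^(3t), v(t) = 2c_1e^(3t) - c_2e^(-3t) + c_3e^(2t), w(t) = 2c_1e^(3t) + c_3e^(2t)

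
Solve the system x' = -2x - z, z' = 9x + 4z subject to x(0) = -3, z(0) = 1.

x(t) = 8te^(t) - 3e^(t), z(t) = -24te^(t) + e^(t)

Coefficient matrix A = [[-2, -1], [9, 4]].
Characteristic polynomial det(A - λI) = λ^2 - 2λ + 1 = 0.
Single eigenvalue λ = 1 with algebraic multiplicity 2.
Eigenvector v = (-1,3); generalized eigenvector w with (A-λI)w=v is (1,-2).
General solution: e^(t)[c_1·v + c_2·(t·v + w)].
Applying x(0)=-3, z(0)=1 gives c_1=-5, c_2=-8.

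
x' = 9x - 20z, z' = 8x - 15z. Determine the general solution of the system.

Coefficient matrix A = [[9, -20], [8, -15]].
Characteristic polynomial det(A - λI) = λ^2 + 6λ + 25 = 0.
Eigenvalues λ = -3 ± 4i (complex conjugate pair).
For λ=-3+4i: an eigenvector is (-1,-1) - i(2,1) = (-1 - 2i, -1 - i).
A real fundamental pair from Re and Im of e^((-3+4i)t)v: X_1 = e^(-3t)(cos(4t)·(-1,-1) + sin(4t)·(2,1)), X_2 = e^(-3t)(sin(4t)·(-1,-1) - cos(4t)·(2,1)).
General solution: c_1X_1 + c_2X_2.

x(t) = 2c_1e^(-3t)sin(4t) - c_1e^(-3t)cos(4t) - c_2e^(-3t)sin(4t) - 2c_2e^(-3t)cos(4t), z(t) = c_1e^(-3t)sin(4t) - c_1e^(-3t)cos(4t) - c_2e^(-3t)sin(4t) - c_2e^(-3t)cos(4t)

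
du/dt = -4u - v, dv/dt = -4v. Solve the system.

u(t) = -c_1e^(-4t) - c_2te^(-4t) + 3c_2e^(-4t), v(t) = c_2e^(-4t)

Coefficient matrix A = [[-4, -1], [0, -4]].
Characteristic polynomial det(A - λI) = λ^2 + 8λ + 16 = 0.
Single eigenvalue λ = -4 with algebraic multiplicity 2.
Eigenvector v = (-1,0); generalized eigenvector w with (A-λI)w=v is (3,1).
General solution: e^(-4t)[c_1·v + c_2·(t·v + w)].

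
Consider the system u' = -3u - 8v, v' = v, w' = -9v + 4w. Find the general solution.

u(t) = -2K_2e^(t) + K_3e^(-3t), v(t) = K_2e^(t), w(t) = K_1e^(4t) + 3K_2e^(t)

Coefficient matrix A = [[-3, -8, 0], [0, 1, 0], [0, -9, 4]].
det(A - λI) = 0 gives eigenvalues λ = 4, 1, -3.
For λ=4: eigenvector (0,0,1).
For λ=1: eigenvector (-2,1,3).
For λ=-3: eigenvector (1,0,0).
General solution: K_1e^(4t)(0,0,1) + K_2e^(t)(-2,1,3) + K_3e^(-3t)(1,0,0).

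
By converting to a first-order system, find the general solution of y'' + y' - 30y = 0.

Let x_1 = y, x_2 = y'. Then x_1' = x_2 and x_2' = 30x_1 - x_2.
A = [[0,1],[30,-1]]; det(A-λI) = λ^2 + λ - 30.
Eigenvalues λ = -6, 5 with eigenvectors (1,-6), (1,5).

y(t) = c_1e^(-6t) + c_2e^(5t)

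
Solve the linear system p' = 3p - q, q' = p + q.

Coefficient matrix A = [[3, -1], [1, 1]].
Characteristic polynomial det(A - λI) = λ^2 - 4λ + 4 = 0.
Single eigenvalue λ = 2 with algebraic multiplicity 2.
Eigenvector v = (-1,-1); generalized eigenvector w with (A-λI)w=v is (2,3).
General solution: e^(2t)[C_1·v + C_2·(t·v + w)].

p(t) = -C_1e^(2t) - C_2te^(2t) + 2C_2e^(2t), q(t) = -C_1e^(2t) - C_2te^(2t) + 3C_2e^(2t)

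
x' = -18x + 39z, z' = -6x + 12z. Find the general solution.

x(t) = -3C_1e^(-3t)sin(3t) - 2C_1e^(-3t)cos(3t) - 2C_2e^(-3t)sin(3t) + 3C_2e^(-3t)cos(3t), z(t) = -C_1e^(-3t)sin(3t) - C_1e^(-3t)cos(3t) - C_2e^(-3t)sin(3t) + C_2e^(-3t)cos(3t)

Coefficient matrix A = [[-18, 39], [-6, 12]].
Characteristic polynomial det(A - λI) = λ^2 + 6λ + 18 = 0.
Eigenvalues λ = -3 ± 3i (complex conjugate pair).
For λ=-3+3i: an eigenvector is (-2,-1) - i(-3,-1) = (-2 + 3i, -1 + i).
A real fundamental pair from Re and Im of e^((-3+3i)t)v: X_1 = e^(-3t)(cos(3t)·(-2,-1) + sin(3t)·(-3,-1)), X_2 = e^(-3t)(sin(3t)·(-2,-1) - cos(3t)·(-3,-1)).
General solution: C_1X_1 + C_2X_2.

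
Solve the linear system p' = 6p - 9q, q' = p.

Coefficient matrix A = [[6, -9], [1, 0]].
Characteristic polynomial det(A - λI) = λ^2 - 6λ + 9 = 0.
Single eigenvalue λ = 3 with algebraic multiplicity 2.
Eigenvector v = (-3,-1); generalized eigenvector w with (A-λI)w=v is (-1,0).
General solution: e^(3t)[C_1·v + C_2·(t·v + w)].

p(t) = -3C_1e^(3t) - 3C_2te^(3t) - C_2e^(3t), q(t) = -C_1e^(3t) - C_2te^(3t)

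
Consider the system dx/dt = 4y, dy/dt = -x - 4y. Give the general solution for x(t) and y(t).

x(t) = -2K_1e^(-2t) - 2K_2te^(-2t) - K_2e^(-2t), y(t) = K_1e^(-2t) + K_2te^(-2t)

Coefficient matrix A = [[0, 4], [-1, -4]].
Characteristic polynomial det(A - λI) = λ^2 + 4λ + 4 = 0.
Single eigenvalue λ = -2 with algebraic multiplicity 2.
Eigenvector v = (-2,1); generalized eigenvector w with (A-λI)w=v is (-1,0).
General solution: e^(-2t)[K_1·v + K_2·(t·v + w)].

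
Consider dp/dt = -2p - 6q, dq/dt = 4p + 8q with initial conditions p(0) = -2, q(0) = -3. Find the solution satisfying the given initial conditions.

p(t) = 13e^(4t) - 15e^(2t), q(t) = -13e^(4t) + 10e^(2t)

Coefficient matrix A = [[-2, -6], [4, 8]].
Characteristic polynomial det(A - λI) = λ^2 - 6λ + 8 = 0.
Eigenvalues λ = 2, 4.
For λ=2: (A-λI) row 1 is [-4, -6], so an eigenvector is (-3, 2).
For λ=4: (A-λI) row 1 is [-6, -6], so an eigenvector is (-1, 1).
General solution: K_1e^(2t)(-3,2) + K_2e^(4t)(-1,1).
Applying p(0)=-2, q(0)=-3 gives K_1=5, K_2=-13.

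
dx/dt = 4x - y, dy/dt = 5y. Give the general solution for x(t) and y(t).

x(t) = -K_1e^(5t) - K_2e^(4t), y(t) = K_1e^(5t)

Coefficient matrix A = [[4, -1], [0, 5]].
Characteristic polynomial det(A - λI) = λ^2 - 9λ + 20 = 0.
Eigenvalues λ = 5, 4.
For λ=5: (A-λI) row 1 is [-1, -1], so an eigenvector is (-1, 1).
For λ=4: (A-λI) row 1 is [0, -1], so an eigenvector is (-1, 0).
General solution: K_1e^(5t)(-1,1) + K_2e^(4t)(-1,0).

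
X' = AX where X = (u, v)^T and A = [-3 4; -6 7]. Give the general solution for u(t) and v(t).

u(t) = 2C_1e^(3t) - C_2e^(t), v(t) = 3C_1e^(3t) - C_2e^(t)

Coefficient matrix A = [[-3, 4], [-6, 7]].
Characteristic polynomial det(A - λI) = λ^2 - 4λ + 3 = 0.
Eigenvalues λ = 3, 1.
For λ=3: (A-λI) row 1 is [-6, 4], so an eigenvector is (2, 3).
For λ=1: (A-λI) row 1 is [-4, 4], so an eigenvector is (-1, -1).
General solution: C_1e^(3t)(2,3) + C_2e^(t)(-1,-1).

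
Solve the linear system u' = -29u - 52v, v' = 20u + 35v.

Coefficient matrix A = [[-29, -52], [20, 35]].
Characteristic polynomial det(A - λI) = λ^2 - 6λ + 25 = 0.
Eigenvalues λ = 3 ± 4i (complex conjugate pair).
For λ=3+4i: an eigenvector is (-2,1) - i(3,-2) = (-2 - 3i, 1 + 2i).
A real fundamental pair from Re and Im of e^((3+4i)t)v: X_1 = e^(3t)(cos(4t)·(-2,1) + sin(4t)·(3,-2)), X_2 = e^(3t)(sin(4t)·(-2,1) - cos(4t)·(3,-2)).
General solution: c_1X_1 + c_2X_2.

u(t) = 3c_1e^(3t)sin(4t) - 2c_1e^(3t)cos(4t) - 2c_2e^(3t)sin(4t) - 3c_2e^(3t)cos(4t), v(t) = -2c_1e^(3t)sin(4t) + c_1e^(3t)cos(4t) + c_2e^(3t)sin(4t) + 2c_2e^(3t)cos(4t)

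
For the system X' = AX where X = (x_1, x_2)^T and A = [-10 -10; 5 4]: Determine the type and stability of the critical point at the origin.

A = [[-10,-10],[5,4]]; det(A-λI) = λ^2 + 6λ + 10.
λ = -3 ± i: negative real part.

stable spiral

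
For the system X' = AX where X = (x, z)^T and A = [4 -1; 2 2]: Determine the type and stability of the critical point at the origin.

A = [[4,-1],[2,2]]; det(A-λI) = λ^2 - 6λ + 10.
λ = 3 ± i: positive real part.

unstable spiral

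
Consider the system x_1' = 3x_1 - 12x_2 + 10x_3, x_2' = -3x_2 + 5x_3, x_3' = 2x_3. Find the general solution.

x_1(t) = K_1e^(3t) + 2K_2e^(-3t) + 2K_3e^(2t), x_2(t) = K_2e^(-3t) + K_3e^(2t), x_3(t) = K_3e^(2t)

Coefficient matrix A = [[3, -12, 10], [0, -3, 5], [0, 0, 2]].
det(A - λI) = 0 gives eigenvalues λ = 3, -3, 2.
For λ=3: eigenvector (1,0,0).
For λ=-3: eigenvector (2,1,0).
For λ=2: eigenvector (2,1,1).
General solution: K_1e^(3t)(1,0,0) + K_2e^(-3t)(2,1,0) + K_3e^(2t)(2,1,1).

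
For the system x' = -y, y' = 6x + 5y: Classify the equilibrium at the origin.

unstable node

A = [[0,-1],[6,5]]; det(A-λI) = λ^2 - 5λ + 6.
λ = 3, 2: both positive.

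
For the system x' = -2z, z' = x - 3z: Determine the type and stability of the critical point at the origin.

stable node

A = [[0,-2],[1,-3]]; det(A-λI) = λ^2 + 3λ + 2.
λ = -1, -2: both negative.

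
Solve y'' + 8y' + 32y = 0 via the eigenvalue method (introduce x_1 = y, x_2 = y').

Let x_1 = y, x_2 = y'. Then x_1' = x_2 and x_2' = -32x_1 - 8x_2.
A = [[0,1],[-32,-8]]; det(A-λI) = λ^2 + 8λ + 32.
Eigenvalues λ = -4 ± 4i.

y(t) = C_1e^(-4t)cos(4t) + C_2e^(-4t)sin(4t)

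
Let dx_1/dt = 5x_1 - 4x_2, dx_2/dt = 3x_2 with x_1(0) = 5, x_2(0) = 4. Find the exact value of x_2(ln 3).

108

A = [[5,-4],[0,3]]; eigenvalues λ = 3, 5.
Eigenvectors: (-2,-1) for λ=3, (-1,0) for λ=5.
From the initial condition, c_1 = -4, c_2 = 3.
x_2(ln 3) = (-4)(3^3)(-1) + (3)(3^5)(0) = 108.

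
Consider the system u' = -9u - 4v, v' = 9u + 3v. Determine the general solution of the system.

u(t) = -2K_1e^(-3t) - 2K_2te^(-3t) + K_2e^(-3t), v(t) = 3K_1e^(-3t) + 3K_2te^(-3t) - K_2e^(-3t)

Coefficient matrix A = [[-9, -4], [9, 3]].
Characteristic polynomial det(A - λI) = λ^2 + 6λ + 9 = 0.
Single eigenvalue λ = -3 with algebraic multiplicity 2.
Eigenvector v = (-2,3); generalized eigenvector w with (A-λI)w=v is (1,-1).
General solution: e^(-3t)[K_1·v + K_2·(t·v + w)].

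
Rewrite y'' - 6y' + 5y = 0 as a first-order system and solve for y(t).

y(t) = C_1e^(5t) + C_2e^(t)

Let x_1 = y, x_2 = y'. Then x_1' = x_2 and x_2' = -5x_1 + 6x_2.
A = [[0,1],[-5,6]]; det(A-λI) = λ^2 - 6λ + 5.
Eigenvalues λ = 5, 1 with eigenvectors (1,5), (1,1).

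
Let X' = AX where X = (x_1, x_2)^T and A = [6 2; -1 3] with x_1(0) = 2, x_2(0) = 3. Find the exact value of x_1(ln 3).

1782

A = [[6,2],[-1,3]]; eigenvalues λ = 4, 5.
Eigenvectors: (1,-1) for λ=4, (2,-1) for λ=5.
From the initial condition, c_1 = -8, c_2 = 5.
x_1(ln 3) = (-8)(3^4)(1) + (5)(3^5)(2) = 1782.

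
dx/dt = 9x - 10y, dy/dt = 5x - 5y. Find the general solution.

x(t) = 3K_1e^(2t)sin(t) - K_1e^(2t)cos(t) - K_2e^(2t)sin(t) - 3K_2e^(2t)cos(t), y(t) = 2K_1e^(2t)sin(t) - K_1e^(2t)cos(t) - K_2e^(2t)sin(t) - 2K_2e^(2t)cos(t)

Coefficient matrix A = [[9, -10], [5, -5]].
Characteristic polynomial det(A - λI) = λ^2 - 4λ + 5 = 0.
Eigenvalues λ = 2 ± i (complex conjugate pair).
For λ=2+i: an eigenvector is (-1,-1) - i(3,2) = (-1 - 3i, -1 - 2i).
A real fundamental pair from Re and Im of e^((2+i)t)v: X_1 = e^(2t)(cos(t)·(-1,-1) + sin(t)·(3,2)), X_2 = e^(2t)(sin(t)·(-1,-1) - cos(t)·(3,2)).
General solution: K_1X_1 + K_2X_2.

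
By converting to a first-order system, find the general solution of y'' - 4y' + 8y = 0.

Let x_1 = y, x_2 = y'. Then x_1' = x_2 and x_2' = -8x_1 + 4x_2.
A = [[0,1],[-8,4]]; det(A-λI) = λ^2 - 4λ + 8.
Eigenvalues λ = 2 ± 2i.

y(t) = c_1e^(2t)cos(2t) + c_2e^(2t)sin(2t)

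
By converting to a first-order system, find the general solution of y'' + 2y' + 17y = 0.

Let x_1 = y, x_2 = y'. Then x_1' = x_2 and x_2' = -17x_1 - 2x_2.
A = [[0,1],[-17,-2]]; det(A-λI) = λ^2 + 2λ + 17.
Eigenvalues λ = -1 ± 4i.

y(t) = C_1e^(-t)cos(4t) + C_2e^(-t)sin(4t)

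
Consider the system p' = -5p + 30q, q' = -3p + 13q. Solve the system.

Coefficient matrix A = [[-5, 30], [-3, 13]].
Characteristic polynomial det(A - λI) = λ^2 - 8λ + 25 = 0.
Eigenvalues λ = 4 ± 3i (complex conjugate pair).
For λ=4+3i: an eigenvector is (-3,-1) - i(-1,0) = (-3 + i, -1).
A real fundamental pair from Re and Im of e^((4+3i)t)v: X_1 = e^(4t)(cos(3t)·(-3,-1) + sin(3t)·(-1,0)), X_2 = e^(4t)(sin(3t)·(-3,-1) - cos(3t)·(-1,0)).
General solution: C_1X_1 + C_2X_2.

p(t) = -C_1e^(4t)sin(3t) - 3C_1e^(4t)cos(3t) - 3C_2e^(4t)sin(3t) + C_2e^(4t)cos(3t), q(t) = -C_1e^(4t)cos(3t) - C_2e^(4t)sin(3t)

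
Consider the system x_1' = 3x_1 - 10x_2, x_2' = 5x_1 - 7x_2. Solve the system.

Coefficient matrix A = [[3, -10], [5, -7]].
Characteristic polynomial det(A - λI) = λ^2 + 4λ + 29 = 0.
Eigenvalues λ = -2 ± 5i (complex conjugate pair).
For λ=-2+5i: an eigenvector is (1,1) - i(-1,0) = (1 + i, 1).
A real fundamental pair from Re and Im of e^((-2+5i)t)v: X_1 = e^(-2t)(cos(5t)·(1,1) + sin(5t)·(-1,0)), X_2 = e^(-2t)(sin(5t)·(1,1) - cos(5t)·(-1,0)).
General solution: K_1X_1 + K_2X_2.

x_1(t) = -K_1e^(-2t)sin(5t) + K_1e^(-2t)cos(5t) + K_2e^(-2t)sin(5t) + K_2e^(-2t)cos(5t), x_2(t) = K_1e^(-2t)cos(5t) + K_2e^(-2t)sin(5t)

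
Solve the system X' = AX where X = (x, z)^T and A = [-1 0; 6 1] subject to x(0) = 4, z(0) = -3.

Coefficient matrix A = [[-1, 0], [6, 1]].
Characteristic polynomial det(A - λI) = λ^2 - 1 = 0.
Eigenvalues λ = 1, -1.
For λ=1: (A-λI) row 1 is [-2, 0], so an eigenvector is (0, -1).
For λ=-1: (A-λI) row 2 is [6, 2], so an eigenvector is (-1, 3).
General solution: C_1e^(t)(0,-1) + C_2e^(-t)(-1,3).
Applying x(0)=4, z(0)=-3 gives C_1=-9, C_2=-4.

x(t) = 4e^(-t), z(t) = 9e^(t) - 12e^(-t)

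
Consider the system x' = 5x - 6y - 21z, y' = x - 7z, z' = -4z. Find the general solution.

Coefficient matrix A = [[5, -6, -21], [1, 0, -7], [0, 0, -4]].
det(A - λI) = 0 gives eigenvalues λ = 3, 2, -4.
For λ=3: eigenvector (3,1,0).
For λ=2: eigenvector (2,1,0).
For λ=-4: eigenvector (3,1,1).
General solution: c_1e^(3t)(3,1,0) + c_2e^(2t)(2,1,0) + c_3e^(-4t)(3,1,1).

x(t) = 3c_1e^(3t) + 2c_2e^(2t) + 3c_3e^(-4t), y(t) = c_1e^(3t) + c_2e^(2t) + c_3e^(-4t), z(t) = c_3e^(-4t)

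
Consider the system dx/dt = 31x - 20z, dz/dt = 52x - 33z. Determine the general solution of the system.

x(t) = -2c_1e^(-t)sin(4t) + c_1e^(-t)cos(4t) + c_2e^(-t)sin(4t) + 2c_2e^(-t)cos(4t), z(t) = -3c_1e^(-t)sin(4t) + 2c_1e^(-t)cos(4t) + 2c_2e^(-t)sin(4t) + 3c_2e^(-t)cos(4t)

Coefficient matrix A = [[31, -20], [52, -33]].
Characteristic polynomial det(A - λI) = λ^2 + 2λ + 17 = 0.
Eigenvalues λ = -1 ± 4i (complex conjugate pair).
For λ=-1+4i: an eigenvector is (1,2) - i(-2,-3) = (1 + 2i, 2 + 3i).
A real fundamental pair from Re and Im of e^((-1+4i)t)v: X_1 = e^(-t)(cos(4t)·(1,2) + sin(4t)·(-2,-3)), X_2 = e^(-t)(sin(4t)·(1,2) - cos(4t)·(-2,-3)).
General solution: c_1X_1 + c_2X_2.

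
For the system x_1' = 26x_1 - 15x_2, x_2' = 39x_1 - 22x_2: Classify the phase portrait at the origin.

A = [[26,-15],[39,-22]]; det(A-λI) = λ^2 - 4λ + 13.
λ = 2 ± 3i: positive real part.

unstable spiral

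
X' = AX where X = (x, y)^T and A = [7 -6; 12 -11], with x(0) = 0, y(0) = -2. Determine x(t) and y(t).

Coefficient matrix A = [[7, -6], [12, -11]].
Characteristic polynomial det(A - λI) = λ^2 + 4λ - 5 = 0.
Eigenvalues λ = -5, 1.
For λ=-5: (A-λI) row 1 is [12, -6], so an eigenvector is (-1, -2).
For λ=1: (A-λI) row 1 is [6, -6], so an eigenvector is (-1, -1).
General solution: K_1e^(-5t)(-1,-2) + K_2e^(t)(-1,-1).
Applying x(0)=0, y(0)=-2 gives K_1=2, K_2=-2.

x(t) = 2e^(t) - 2e^(-5t), y(t) = 2e^(t) - 4e^(-5t)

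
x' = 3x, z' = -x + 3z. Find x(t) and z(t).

Coefficient matrix A = [[3, 0], [-1, 3]].
Characteristic polynomial det(A - λI) = λ^2 - 6λ + 9 = 0.
Single eigenvalue λ = 3 with algebraic multiplicity 2.
Eigenvector v = (0,-1); generalized eigenvector w with (A-λI)w=v is (1,0).
General solution: e^(3t)[c_1·v + c_2·(t·v + w)].

x(t) = c_2e^(3t), z(t) = -c_1e^(3t) - c_2te^(3t)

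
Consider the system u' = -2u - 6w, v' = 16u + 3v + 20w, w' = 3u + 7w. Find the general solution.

u(t) = C_1e^(4t) + 2C_2e^(t), v(t) = -4C_1e^(4t) - 6C_2e^(t) + C_3e^(3t), w(t) = -C_1e^(4t) - C_2e^(t)

Coefficient matrix A = [[-2, 0, -6], [16, 3, 20], [3, 0, 7]].
det(A - λI) = 0 gives eigenvalues λ = 4, 1, 3.
For λ=4: eigenvector (1,-4,-1).
For λ=1: eigenvector (2,-6,-1).
For λ=3: eigenvector (0,1,0).
General solution: C_1e^(4t)(1,-4,-1) + C_2e^(t)(2,-6,-1) + C_3e^(3t)(0,1,0).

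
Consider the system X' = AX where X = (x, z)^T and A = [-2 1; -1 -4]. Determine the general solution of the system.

Coefficient matrix A = [[-2, 1], [-1, -4]].
Characteristic polynomial det(A - λI) = λ^2 + 6λ + 9 = 0.
Single eigenvalue λ = -3 with algebraic multiplicity 2.
Eigenvector v = (-1,1); generalized eigenvector w with (A-λI)w=v is (-1,0).
General solution: e^(-3t)[c_1·v + c_2·(t·v + w)].

x(t) = -c_1e^(-3t) - c_2te^(-3t) - c_2e^(-3t), z(t) = c_1e^(-3t) + c_2te^(-3t)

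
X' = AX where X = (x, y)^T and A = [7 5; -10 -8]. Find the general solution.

Coefficient matrix A = [[7, 5], [-10, -8]].
Characteristic polynomial det(A - λI) = λ^2 + λ - 6 = 0.
Eigenvalues λ = 2, -3.
For λ=2: (A-λI) row 1 is [5, 5], so an eigenvector is (1, -1).
For λ=-3: (A-λI) row 1 is [10, 5], so an eigenvector is (1, -2).
General solution: c_1e^(2t)(1,-1) + c_2e^(-3t)(1,-2).

x(t) = c_1e^(2t) + c_2e^(-3t), y(t) = -c_1e^(2t) - 2c_2e^(-3t)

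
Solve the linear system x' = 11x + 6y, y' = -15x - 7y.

Coefficient matrix A = [[11, 6], [-15, -7]].
Characteristic polynomial det(A - λI) = λ^2 - 4λ + 13 = 0.
Eigenvalues λ = 2 ± 3i (complex conjugate pair).
For λ=2+3i: an eigenvector is (1,-2) - i(-1,1) = (1 + i, -2 - i).
A real fundamental pair from Re and Im of e^((2+3i)t)v: X_1 = e^(2t)(cos(3t)·(1,-2) + sin(3t)·(-1,1)), X_2 = e^(2t)(sin(3t)·(1,-2) - cos(3t)·(-1,1)).
General solution: K_1X_1 + K_2X_2.

x(t) = -K_1e^(2t)sin(3t) + K_1e^(2t)cos(3t) + K_2e^(2t)sin(3t) + K_2e^(2t)cos(3t), y(t) = K_1e^(2t)sin(3t) - 2K_1e^(2t)cos(3t) - 2K_2e^(2t)sin(3t) - K_2e^(2t)cos(3t)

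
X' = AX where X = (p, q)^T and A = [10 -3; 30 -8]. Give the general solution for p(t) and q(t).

Coefficient matrix A = [[10, -3], [30, -8]].
Characteristic polynomial det(A - λI) = λ^2 - 2λ + 10 = 0.
Eigenvalues λ = 1 ± 3i (complex conjugate pair).
For λ=1+3i: an eigenvector is (-1,-3) - i(0,-1) = (-1, -3 + i).
A real fundamental pair from Re and Im of e^((1+3i)t)v: X_1 = e^(t)(cos(3t)·(-1,-3) + sin(3t)·(0,-1)), X_2 = e^(t)(sin(3t)·(-1,-3) - cos(3t)·(0,-1)).
General solution: C_1X_1 + C_2X_2.

p(t) = -C_1e^(t)cos(3t) - C_2e^(t)sin(3t), q(t) = -C_1e^(t)sin(3t) - 3C_1e^(t)cos(3t) - 3C_2e^(t)sin(3t) + C_2e^(t)cos(3t)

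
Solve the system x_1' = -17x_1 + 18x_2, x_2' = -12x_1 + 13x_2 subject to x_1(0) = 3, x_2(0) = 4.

Coefficient matrix A = [[-17, 18], [-12, 13]].
Characteristic polynomial det(A - λI) = λ^2 + 4λ - 5 = 0.
Eigenvalues λ = 1, -5.
For λ=1: (A-λI) row 1 is [-18, 18], so an eigenvector is (1, 1).
For λ=-5: (A-λI) row 1 is [-12, 18], so an eigenvector is (3, 2).
General solution: K_1e^(t)(1,1) + K_2e^(-5t)(3,2).
Applying x_1(0)=3, x_2(0)=4 gives K_1=6, K_2=-1.

x_1(t) = 6e^(t) - 3e^(-5t), x_2(t) = 6e^(t) - 2e^(-5t)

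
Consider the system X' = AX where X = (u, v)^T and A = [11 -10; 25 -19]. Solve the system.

Coefficient matrix A = [[11, -10], [25, -19]].
Characteristic polynomial det(A - λI) = λ^2 + 8λ + 41 = 0.
Eigenvalues λ = -4 ± 5i (complex conjugate pair).
For λ=-4+5i: an eigenvector is (-1,-1) - i(-1,-2) = (-1 + i, -1 + 2i).
A real fundamental pair from Re and Im of e^((-4+5i)t)v: X_1 = e^(-4t)(cos(5t)·(-1,-1) + sin(5t)·(-1,-2)), X_2 = e^(-4t)(sin(5t)·(-1,-1) - cos(5t)·(-1,-2)).
General solution: c_1X_1 + c_2X_2.

u(t) = -c_1e^(-4t)sin(5t) - c_1e^(-4t)cos(5t) - c_2e^(-4t)sin(5t) + c_2e^(-4t)cos(5t), v(t) = -2c_1e^(-4t)sin(5t) - c_1e^(-4t)cos(5t) - c_2e^(-4t)sin(5t) + 2c_2e^(-4t)cos(5t)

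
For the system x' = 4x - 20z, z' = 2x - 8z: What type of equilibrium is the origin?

A = [[4,-20],[2,-8]]; det(A-λI) = λ^2 + 4λ + 8.
λ = -2 ± 2i: negative real part.

stable spiral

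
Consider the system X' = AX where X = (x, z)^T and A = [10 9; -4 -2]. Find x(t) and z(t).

Coefficient matrix A = [[10, 9], [-4, -2]].
Characteristic polynomial det(A - λI) = λ^2 - 8λ + 16 = 0.
Single eigenvalue λ = 4 with algebraic multiplicity 2.
Eigenvector v = (3,-2); generalized eigenvector w with (A-λI)w=v is (-1,1).
General solution: e^(4t)[c_1·v + c_2·(t·v + w)].

x(t) = 3c_1e^(4t) + 3c_2te^(4t) - c_2e^(4t), z(t) = -2c_1e^(4t) - 2c_2te^(4t) + c_2e^(4t)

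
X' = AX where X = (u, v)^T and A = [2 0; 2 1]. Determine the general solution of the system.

Coefficient matrix A = [[2, 0], [2, 1]].
Characteristic polynomial det(A - λI) = λ^2 - 3λ + 2 = 0.
Eigenvalues λ = 1, 2.
For λ=1: (A-λI) row 1 is [1, 0], so an eigenvector is (0, 1).
For λ=2: (A-λI) row 2 is [2, -1], so an eigenvector is (-1, -2).
General solution: c_1e^(t)(0,1) + c_2e^(2t)(-1,-2).

u(t) = -c_2e^(2t), v(t) = c_1e^(t) - 2c_2e^(2t)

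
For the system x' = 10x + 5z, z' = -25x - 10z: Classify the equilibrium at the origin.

A = [[10,5],[-25,-10]]; det(A-λI) = λ^2 + 25.
λ = 0 ± 5i: zero real part.

center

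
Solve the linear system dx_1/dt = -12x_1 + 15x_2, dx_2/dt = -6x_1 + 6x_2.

x_1(t) = -2K_1e^(-3t)sin(3t) - K_1e^(-3t)cos(3t) - K_2e^(-3t)sin(3t) + 2K_2e^(-3t)cos(3t), x_2(t) = -K_1e^(-3t)sin(3t) - K_1e^(-3t)cos(3t) - K_2e^(-3t)sin(3t) + K_2e^(-3t)cos(3t)

Coefficient matrix A = [[-12, 15], [-6, 6]].
Characteristic polynomial det(A - λI) = λ^2 + 6λ + 18 = 0.
Eigenvalues λ = -3 ± 3i (complex conjugate pair).
For λ=-3+3i: an eigenvector is (-1,-1) - i(-2,-1) = (-1 + 2i, -1 + i).
A real fundamental pair from Re and Im of e^((-3+3i)t)v: X_1 = e^(-3t)(cos(3t)·(-1,-1) + sin(3t)·(-2,-1)), X_2 = e^(-3t)(sin(3t)·(-1,-1) - cos(3t)·(-2,-1)).
General solution: K_1X_1 + K_2X_2.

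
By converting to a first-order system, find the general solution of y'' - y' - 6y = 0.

Let x_1 = y, x_2 = y'. Then x_1' = x_2 and x_2' = 6x_1 + x_2.
A = [[0,1],[6,1]]; det(A-λI) = λ^2 - λ - 6.
Eigenvalues λ = -2, 3 with eigenvectors (1,-2), (1,3).

y(t) = c_1e^(-2t) + c_2e^(3t)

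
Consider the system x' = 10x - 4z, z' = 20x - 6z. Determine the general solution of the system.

x(t) = -C_1e^(2t)cos(4t) - C_2e^(2t)sin(4t), z(t) = -C_1e^(2t)sin(4t) - 2C_1e^(2t)cos(4t) - 2C_2e^(2t)sin(4t) + C_2e^(2t)cos(4t)

Coefficient matrix A = [[10, -4], [20, -6]].
Characteristic polynomial det(A - λI) = λ^2 - 4λ + 20 = 0.
Eigenvalues λ = 2 ± 4i (complex conjugate pair).
For λ=2+4i: an eigenvector is (-1,-2) - i(0,-1) = (-1, -2 + i).
A real fundamental pair from Re and Im of e^((2+4i)t)v: X_1 = e^(2t)(cos(4t)·(-1,-2) + sin(4t)·(0,-1)), X_2 = e^(2t)(sin(4t)·(-1,-2) - cos(4t)·(0,-1)).
General solution: C_1X_1 + C_2X_2.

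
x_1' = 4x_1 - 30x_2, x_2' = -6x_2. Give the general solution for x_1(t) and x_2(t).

Coefficient matrix A = [[4, -30], [0, -6]].
Characteristic polynomial det(A - λI) = λ^2 + 2λ - 24 = 0.
Eigenvalues λ = 4, -6.
For λ=4: (A-λI) row 1 is [0, -30], so an eigenvector is (1, 0).
For λ=-6: (A-λI) row 1 is [10, -30], so an eigenvector is (3, 1).
General solution: C_1e^(4t)(1,0) + C_2e^(-6t)(3,1).

x_1(t) = C_1e^(4t) + 3C_2e^(-6t), x_2(t) = C_2e^(-6t)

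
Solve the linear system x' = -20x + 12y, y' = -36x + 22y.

x(t) = -2K_1e^(-2t) + K_2e^(4t), y(t) = -3K_1e^(-2t) + 2K_2e^(4t)

Coefficient matrix A = [[-20, 12], [-36, 22]].
Characteristic polynomial det(A - λI) = λ^2 - 2λ - 8 = 0.
Eigenvalues λ = -2, 4.
For λ=-2: (A-λI) row 1 is [-18, 12], so an eigenvector is (-2, -3).
For λ=4: (A-λI) row 1 is [-24, 12], so an eigenvector is (1, 2).
General solution: K_1e^(-2t)(-2,-3) + K_2e^(4t)(1,2).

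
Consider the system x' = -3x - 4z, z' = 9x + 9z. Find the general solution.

Coefficient matrix A = [[-3, -4], [9, 9]].
Characteristic polynomial det(A - λI) = λ^2 - 6λ + 9 = 0.
Single eigenvalue λ = 3 with algebraic multiplicity 2.
Eigenvector v = (2,-3); generalized eigenvector w with (A-λI)w=v is (1,-2).
General solution: e^(3t)[c_1·v + c_2·(t·v + w)].

x(t) = 2c_1e^(3t) + 2c_2te^(3t) + c_2e^(3t), z(t) = -3c_1e^(3t) - 3c_2te^(3t) - 2c_2e^(3t)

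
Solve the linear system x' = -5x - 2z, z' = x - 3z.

Coefficient matrix A = [[-5, -2], [1, -3]].
Characteristic polynomial det(A - λI) = λ^2 + 8λ + 17 = 0.
Eigenvalues λ = -4 ± i (complex conjugate pair).
For λ=-4+i: an eigenvector is (1,0) - i(-1,1) = (1 + i, 0 - i).
A real fundamental pair from Re and Im of e^((-4+i)t)v: X_1 = e^(-4t)(cos(t)·(1,0) + sin(t)·(-1,1)), X_2 = e^(-4t)(sin(t)·(1,0) - cos(t)·(-1,1)).
General solution: c_1X_1 + c_2X_2.

x(t) = -c_1e^(-4t)sin(t) + c_1e^(-4t)cos(t) + c_2e^(-4t)sin(t) + c_2e^(-4t)cos(t), z(t) = c_1e^(-4t)sin(t) - c_2e^(-4t)cos(t)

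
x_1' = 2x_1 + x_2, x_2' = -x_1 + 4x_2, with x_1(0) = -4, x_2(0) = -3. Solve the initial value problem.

x_1(t) = te^(3t) - 4e^(3t), x_2(t) = te^(3t) - 3e^(3t)

Coefficient matrix A = [[2, 1], [-1, 4]].
Characteristic polynomial det(A - λI) = λ^2 - 6λ + 9 = 0.
Single eigenvalue λ = 3 with algebraic multiplicity 2.
Eigenvector v = (-1,-1); generalized eigenvector w with (A-λI)w=v is (3,2).
General solution: e^(3t)[K_1·v + K_2·(t·v + w)].
Applying x_1(0)=-4, x_2(0)=-3 gives K_1=1, K_2=-1.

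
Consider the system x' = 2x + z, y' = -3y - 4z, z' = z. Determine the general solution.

Coefficient matrix A = [[2, 0, 1], [0, -3, -4], [0, 0, 1]].
det(A - λI) = 0 gives eigenvalues λ = 2, 1, -3.
For λ=2: eigenvector (1,0,0).
For λ=1: eigenvector (-1,-1,1).
For λ=-3: eigenvector (0,1,0).
General solution: c_1e^(2t)(1,0,0) + c_2e^(t)(-1,-1,1) + c_3e^(-3t)(0,1,0).

x(t) = c_1e^(2t) - c_2e^(t), y(t) = -c_2e^(t) + c_3e^(-3t), z(t) = c_2e^(t)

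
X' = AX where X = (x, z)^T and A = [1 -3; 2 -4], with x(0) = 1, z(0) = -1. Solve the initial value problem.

Coefficient matrix A = [[1, -3], [2, -4]].
Characteristic polynomial det(A - λI) = λ^2 + 3λ + 2 = 0.
Eigenvalues λ = -2, -1.
For λ=-2: (A-λI) row 1 is [3, -3], so an eigenvector is (1, 1).
For λ=-1: (A-λI) row 1 is [2, -3], so an eigenvector is (-3, -2).
General solution: C_1e^(-2t)(1,1) + C_2e^(-t)(-3,-2).
Applying x(0)=1, z(0)=-1 gives C_1=-5, C_2=-2.

x(t) = 6e^(-t) - 5e^(-2t), z(t) = 4e^(-t) - 5e^(-2t)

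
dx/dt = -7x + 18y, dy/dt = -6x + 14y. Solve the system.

Coefficient matrix A = [[-7, 18], [-6, 14]].
Characteristic polynomial det(A - λI) = λ^2 - 7λ + 10 = 0.
Eigenvalues λ = 5, 2.
For λ=5: (A-λI) row 1 is [-12, 18], so an eigenvector is (3, 2).
For λ=2: (A-λI) row 1 is [-9, 18], so an eigenvector is (-2, -1).
General solution: c_1e^(5t)(3,2) + c_2e^(2t)(-2,-1).

x(t) = 3c_1e^(5t) - 2c_2e^(2t), y(t) = 2c_1e^(5t) - c_2e^(2t)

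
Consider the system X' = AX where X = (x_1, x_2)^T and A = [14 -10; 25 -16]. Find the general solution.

x_1(t) = -c_1e^(-t)sin(5t) + c_1e^(-t)cos(5t) + c_2e^(-t)sin(5t) + c_2e^(-t)cos(5t), x_2(t) = -c_1e^(-t)sin(5t) + 2c_1e^(-t)cos(5t) + 2c_2e^(-t)sin(5t) + c_2e^(-t)cos(5t)

Coefficient matrix A = [[14, -10], [25, -16]].
Characteristic polynomial det(A - λI) = λ^2 + 2λ + 26 = 0.
Eigenvalues λ = -1 ± 5i (complex conjugate pair).
For λ=-1+5i: an eigenvector is (1,2) - i(-1,-1) = (1 + i, 2 + i).
A real fundamental pair from Re and Im of e^((-1+5i)t)v: X_1 = e^(-t)(cos(5t)·(1,2) + sin(5t)·(-1,-1)), X_2 = e^(-t)(sin(5t)·(1,2) - cos(5t)·(-1,-1)).
General solution: c_1X_1 + c_2X_2.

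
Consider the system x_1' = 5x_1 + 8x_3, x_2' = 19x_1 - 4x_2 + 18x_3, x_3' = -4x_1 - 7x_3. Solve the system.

x_1(t) = 2C_2e^(t) + C_3e^(-3t), x_2(t) = -C_1e^(-4t) + 4C_2e^(t) + C_3e^(-3t), x_3(t) = -C_2e^(t) - C_3e^(-3t)

Coefficient matrix A = [[5, 0, 8], [19, -4, 18], [-4, 0, -7]].
det(A - λI) = 0 gives eigenvalues λ = -4, 1, -3.
For λ=-4: eigenvector (0,-1,0).
For λ=1: eigenvector (2,4,-1).
For λ=-3: eigenvector (1,1,-1).
General solution: C_1e^(-4t)(0,-1,0) + C_2e^(t)(2,4,-1) + C_3e^(-3t)(1,1,-1).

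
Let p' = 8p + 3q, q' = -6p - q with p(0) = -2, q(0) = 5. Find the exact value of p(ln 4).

A = [[8,3],[-6,-1]]; eigenvalues λ = 5, 2.
Eigenvectors: (1,-1) for λ=5, (1,-2) for λ=2.
From the initial condition, c_1 = 1, c_2 = -3.
p(ln 4) = (1)(4^5)(1) + (-3)(4^2)(1) = 976.

976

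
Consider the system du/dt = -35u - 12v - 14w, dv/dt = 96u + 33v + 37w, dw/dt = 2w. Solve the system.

u(t) = 3K_1e^(-3t) - K_2e^(t) - 2K_3e^(2t), v(t) = -8K_1e^(-3t) + 3K_2e^(t) + 5K_3e^(2t), w(t) = K_3e^(2t)

Coefficient matrix A = [[-35, -12, -14], [96, 33, 37], [0, 0, 2]].
det(A - λI) = 0 gives eigenvalues λ = -3, 1, 2.
For λ=-3: eigenvector (3,-8,0).
For λ=1: eigenvector (-1,3,0).
For λ=2: eigenvector (-2,5,1).
General solution: K_1e^(-3t)(3,-8,0) + K_2e^(t)(-1,3,0) + K_3e^(2t)(-2,5,1).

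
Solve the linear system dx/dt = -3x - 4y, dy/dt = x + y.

x(t) = -2c_1e^(-t) - 2c_2te^(-t) - 3c_2e^(-t), y(t) = c_1e^(-t) + c_2te^(-t) + 2c_2e^(-t)

Coefficient matrix A = [[-3, -4], [1, 1]].
Characteristic polynomial det(A - λI) = λ^2 + 2λ + 1 = 0.
Single eigenvalue λ = -1 with algebraic multiplicity 2.
Eigenvector v = (-2,1); generalized eigenvector w with (A-λI)w=v is (-3,2).
General solution: e^(-t)[c_1·v + c_2·(t·v + w)].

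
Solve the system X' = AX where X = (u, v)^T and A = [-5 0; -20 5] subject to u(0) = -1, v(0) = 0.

Coefficient matrix A = [[-5, 0], [-20, 5]].
Characteristic polynomial det(A - λI) = λ^2 - 25 = 0.
Eigenvalues λ = 5, -5.
For λ=5: (A-λI) row 1 is [-10, 0], so an eigenvector is (0, 1).
For λ=-5: (A-λI) row 2 is [-20, 10], so an eigenvector is (-1, -2).
General solution: C_1e^(5t)(0,1) + C_2e^(-5t)(-1,-2).
Applying u(0)=-1, v(0)=0 gives C_1=2, C_2=1.

u(t) = -e^(-5t), v(t) = 2e^(5t) - 2e^(-5t)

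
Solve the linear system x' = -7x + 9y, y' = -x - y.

Coefficient matrix A = [[-7, 9], [-1, -1]].
Characteristic polynomial det(A - λI) = λ^2 + 8λ + 16 = 0.
Single eigenvalue λ = -4 with algebraic multiplicity 2.
Eigenvector v = (-3,-1); generalized eigenvector w with (A-λI)w=v is (-2,-1).
General solution: e^(-4t)[c_1·v + c_2·(t·v + w)].

x(t) = -3c_1e^(-4t) - 3c_2te^(-4t) - 2c_2e^(-4t), y(t) = -c_1e^(-4t) - c_2te^(-4t) - c_2e^(-4t)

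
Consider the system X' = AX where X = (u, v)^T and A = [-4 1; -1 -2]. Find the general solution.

Coefficient matrix A = [[-4, 1], [-1, -2]].
Characteristic polynomial det(A - λI) = λ^2 + 6λ + 9 = 0.
Single eigenvalue λ = -3 with algebraic multiplicity 2.
Eigenvector v = (-1,-1); generalized eigenvector w with (A-λI)w=v is (-1,-2).
General solution: e^(-3t)[C_1·v + C_2·(t·v + w)].

u(t) = -C_1e^(-3t) - C_2te^(-3t) - C_2e^(-3t), v(t) = -C_1e^(-3t) - C_2te^(-3t) - 2C_2e^(-3t)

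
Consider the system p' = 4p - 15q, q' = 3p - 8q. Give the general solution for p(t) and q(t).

Coefficient matrix A = [[4, -15], [3, -8]].
Characteristic polynomial det(A - λI) = λ^2 + 4λ + 13 = 0.
Eigenvalues λ = -2 ± 3i (complex conjugate pair).
For λ=-2+3i: an eigenvector is (2,1) - i(-1,0) = (2 + i, 1).
A real fundamental pair from Re and Im of e^((-2+3i)t)v: X_1 = e^(-2t)(cos(3t)·(2,1) + sin(3t)·(-1,0)), X_2 = e^(-2t)(sin(3t)·(2,1) - cos(3t)·(-1,0)).
General solution: C_1X_1 + C_2X_2.

p(t) = -C_1e^(-2t)sin(3t) + 2C_1e^(-2t)cos(3t) + 2C_2e^(-2t)sin(3t) + C_2e^(-2t)cos(3t), q(t) = C_1e^(-2t)cos(3t) + C_2e^(-2t)sin(3t)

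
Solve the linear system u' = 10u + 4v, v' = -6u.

Coefficient matrix A = [[10, 4], [-6, 0]].
Characteristic polynomial det(A - λI) = λ^2 - 10λ + 24 = 0.
Eigenvalues λ = 4, 6.
For λ=4: (A-λI) row 1 is [6, 4], so an eigenvector is (2, -3).
For λ=6: (A-λI) row 1 is [4, 4], so an eigenvector is (1, -1).
General solution: c_1e^(4t)(2,-3) + c_2e^(6t)(1,-1).

u(t) = 2c_1e^(4t) + c_2e^(6t), v(t) = -3c_1e^(4t) - c_2e^(6t)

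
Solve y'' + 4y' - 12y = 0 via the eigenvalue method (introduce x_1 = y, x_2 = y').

Let x_1 = y, x_2 = y'. Then x_1' = x_2 and x_2' = 12x_1 - 4x_2.
A = [[0,1],[12,-4]]; det(A-λI) = λ^2 + 4λ - 12.
Eigenvalues λ = 2, -6 with eigenvectors (1,2), (1,-6).

y(t) = C_1e^(2t) + C_2e^(-6t)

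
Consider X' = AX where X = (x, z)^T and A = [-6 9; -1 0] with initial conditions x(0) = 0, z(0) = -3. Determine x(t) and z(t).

x(t) = -27te^(-3t), z(t) = -9te^(-3t) - 3e^(-3t)

Coefficient matrix A = [[-6, 9], [-1, 0]].
Characteristic polynomial det(A - λI) = λ^2 + 6λ + 9 = 0.
Single eigenvalue λ = -3 with algebraic multiplicity 2.
Eigenvector v = (-3,-1); generalized eigenvector w with (A-λI)w=v is (1,0).
General solution: e^(-3t)[K_1·v + K_2·(t·v + w)].
Applying x(0)=0, z(0)=-3 gives K_1=3, K_2=9.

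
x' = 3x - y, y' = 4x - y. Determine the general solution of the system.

Coefficient matrix A = [[3, -1], [4, -1]].
Characteristic polynomial det(A - λI) = λ^2 - 2λ + 1 = 0.
Single eigenvalue λ = 1 with algebraic multiplicity 2.
Eigenvector v = (1,2); generalized eigenvector w with (A-λI)w=v is (0,-1).
General solution: e^(t)[K_1·v + K_2·(t·v + w)].

x(t) = K_1e^(t) + K_2te^(t), y(t) = 2K_1e^(t) + 2K_2te^(t) - K_2e^(t)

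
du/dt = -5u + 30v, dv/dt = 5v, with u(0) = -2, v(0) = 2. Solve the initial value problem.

Coefficient matrix A = [[-5, 30], [0, 5]].
Characteristic polynomial det(A - λI) = λ^2 - 25 = 0.
Eigenvalues λ = -5, 5.
For λ=-5: (A-λI) row 1 is [0, 30], so an eigenvector is (-1, 0).
For λ=5: (A-λI) row 1 is [-10, 30], so an eigenvector is (-3, -1).
General solution: K_1e^(-5t)(-1,0) + K_2e^(5t)(-3,-1).
Applying u(0)=-2, v(0)=2 gives K_1=8, K_2=-2.

u(t) = 6e^(5t) - 8e^(-5t), v(t) = 2e^(5t)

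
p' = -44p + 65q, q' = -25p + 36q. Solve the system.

p(t) = -2C_1e^(-4t)sin(5t) - 3C_1e^(-4t)cos(5t) - 3C_2e^(-4t)sin(5t) + 2C_2e^(-4t)cos(5t), q(t) = -C_1e^(-4t)sin(5t) - 2C_1e^(-4t)cos(5t) - 2C_2e^(-4t)sin(5t) + C_2e^(-4t)cos(5t)

Coefficient matrix A = [[-44, 65], [-25, 36]].
Characteristic polynomial det(A - λI) = λ^2 + 8λ + 41 = 0.
Eigenvalues λ = -4 ± 5i (complex conjugate pair).
For λ=-4+5i: an eigenvector is (-3,-2) - i(-2,-1) = (-3 + 2i, -2 + i).
A real fundamental pair from Re and Im of e^((-4+5i)t)v: X_1 = e^(-4t)(cos(5t)·(-3,-2) + sin(5t)·(-2,-1)), X_2 = e^(-4t)(sin(5t)·(-3,-2) - cos(5t)·(-2,-1)).
General solution: C_1X_1 + C_2X_2.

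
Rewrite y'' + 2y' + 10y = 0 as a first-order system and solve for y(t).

y(t) = C_1e^(-t)cos(3t) + C_2e^(-t)sin(3t)

Let x_1 = y, x_2 = y'. Then x_1' = x_2 and x_2' = -10x_1 - 2x_2.
A = [[0,1],[-10,-2]]; det(A-λI) = λ^2 + 2λ + 10.
Eigenvalues λ = -1 ± 3i.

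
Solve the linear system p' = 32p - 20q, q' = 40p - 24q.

Coefficient matrix A = [[32, -20], [40, -24]].
Characteristic polynomial det(A - λI) = λ^2 - 8λ + 32 = 0.
Eigenvalues λ = 4 ± 4i (complex conjugate pair).
For λ=4+4i: an eigenvector is (2,3) - i(-1,-1) = (2 + i, 3 + i).
A real fundamental pair from Re and Im of e^((4+4i)t)v: X_1 = e^(4t)(cos(4t)·(2,3) + sin(4t)·(-1,-1)), X_2 = e^(4t)(sin(4t)·(2,3) - cos(4t)·(-1,-1)).
General solution: C_1X_1 + C_2X_2.

p(t) = -C_1e^(4t)sin(4t) + 2C_1e^(4t)cos(4t) + 2C_2e^(4t)sin(4t) + C_2e^(4t)cos(4t), q(t) = -C_1e^(4t)sin(4t) + 3C_1e^(4t)cos(4t) + 3C_2e^(4t)sin(4t) + C_2e^(4t)cos(4t)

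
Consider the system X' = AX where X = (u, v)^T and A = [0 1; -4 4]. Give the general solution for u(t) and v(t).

Coefficient matrix A = [[0, 1], [-4, 4]].
Characteristic polynomial det(A - λI) = λ^2 - 4λ + 4 = 0.
Single eigenvalue λ = 2 with algebraic multiplicity 2.
Eigenvector v = (1,2); generalized eigenvector w with (A-λI)w=v is (1,3).
General solution: e^(2t)[K_1·v + K_2·(t·v + w)].

u(t) = K_1e^(2t) + K_2te^(2t) + K_2e^(2t), v(t) = 2K_1e^(2t) + 2K_2te^(2t) + 3K_2e^(2t)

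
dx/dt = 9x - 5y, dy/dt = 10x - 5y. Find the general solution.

x(t) = -2K_1e^(2t)sin(t) - K_1e^(2t)cos(t) - K_2e^(2t)sin(t) + 2K_2e^(2t)cos(t), y(t) = -3K_1e^(2t)sin(t) - K_1e^(2t)cos(t) - K_2e^(2t)sin(t) + 3K_2e^(2t)cos(t)

Coefficient matrix A = [[9, -5], [10, -5]].
Characteristic polynomial det(A - λI) = λ^2 - 4λ + 5 = 0.
Eigenvalues λ = 2 ± i (complex conjugate pair).
For λ=2+i: an eigenvector is (-1,-1) - i(-2,-3) = (-1 + 2i, -1 + 3i).
A real fundamental pair from Re and Im of e^((2+i)t)v: X_1 = e^(2t)(cos(t)·(-1,-1) + sin(t)·(-2,-3)), X_2 = e^(2t)(sin(t)·(-1,-1) - cos(t)·(-2,-3)).
General solution: K_1X_1 + K_2X_2.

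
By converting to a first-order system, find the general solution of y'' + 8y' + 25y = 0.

y(t) = c_1e^(-4t)cos(3t) + c_2e^(-4t)sin(3t)

Let x_1 = y, x_2 = y'. Then x_1' = x_2 and x_2' = -25x_1 - 8x_2.
A = [[0,1],[-25,-8]]; det(A-λI) = λ^2 + 8λ + 25.
Eigenvalues λ = -4 ± 3i.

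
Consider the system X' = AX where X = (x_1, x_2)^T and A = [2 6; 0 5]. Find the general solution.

x_1(t) = 2K_1e^(5t) + K_2e^(2t), x_2(t) = K_1e^(5t)

Coefficient matrix A = [[2, 6], [0, 5]].
Characteristic polynomial det(A - λI) = λ^2 - 7λ + 10 = 0.
Eigenvalues λ = 5, 2.
For λ=5: (A-λI) row 1 is [-3, 6], so an eigenvector is (2, 1).
For λ=2: (A-λI) row 1 is [0, 6], so an eigenvector is (1, 0).
General solution: K_1e^(5t)(2,1) + K_2e^(2t)(1,0).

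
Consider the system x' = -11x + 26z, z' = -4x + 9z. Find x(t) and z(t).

Coefficient matrix A = [[-11, 26], [-4, 9]].
Characteristic polynomial det(A - λI) = λ^2 + 2λ + 5 = 0.
Eigenvalues λ = -1 ± 2i (complex conjugate pair).
For λ=-1+2i: an eigenvector is (-3,-1) - i(2,1) = (-3 - 2i, -1 - i).
A real fundamental pair from Re and Im of e^((-1+2i)t)v: X_1 = e^(-t)(cos(2t)·(-3,-1) + sin(2t)·(2,1)), X_2 = e^(-t)(sin(2t)·(-3,-1) - cos(2t)·(2,1)).
General solution: C_1X_1 + C_2X_2.

x(t) = 2C_1e^(-t)sin(2t) - 3C_1e^(-t)cos(2t) - 3C_2e^(-t)sin(2t) - 2C_2e^(-t)cos(2t), z(t) = C_1e^(-t)sin(2t) - C_1e^(-t)cos(2t) - C_2e^(-t)sin(2t) - C_2e^(-t)cos(2t)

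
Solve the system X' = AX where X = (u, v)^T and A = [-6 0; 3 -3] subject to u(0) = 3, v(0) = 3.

Coefficient matrix A = [[-6, 0], [3, -3]].
Characteristic polynomial det(A - λI) = λ^2 + 9λ + 18 = 0.
Eigenvalues λ = -6, -3.
For λ=-6: (A-λI) row 2 is [3, 3], so an eigenvector is (1, -1).
For λ=-3: (A-λI) row 1 is [-3, 0], so an eigenvector is (0, -1).
General solution: c_1e^(-6t)(1,-1) + c_2e^(-3t)(0,-1).
Applying u(0)=3, v(0)=3 gives c_1=3, c_2=-6.

u(t) = 3e^(-6t), v(t) = 6e^(-3t) - 3e^(-6t)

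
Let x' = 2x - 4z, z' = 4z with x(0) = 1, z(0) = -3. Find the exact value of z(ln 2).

A = [[2,-4],[0,4]]; eigenvalues λ = 2, 4.
Eigenvectors: (1,0) for λ=2, (2,-1) for λ=4.
From the initial condition, c_1 = -5, c_2 = 3.
z(ln 2) = (-5)(2^2)(0) + (3)(2^4)(-1) = -48.

-48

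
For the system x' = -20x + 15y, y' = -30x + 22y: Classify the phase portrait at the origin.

unstable spiral

A = [[-20,15],[-30,22]]; det(A-λI) = λ^2 - 2λ + 10.
λ = 1 ± 3i: positive real part.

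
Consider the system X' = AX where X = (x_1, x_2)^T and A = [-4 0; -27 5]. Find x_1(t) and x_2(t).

x_1(t) = -K_1e^(-4t), x_2(t) = -3K_1e^(-4t) - K_2e^(5t)

Coefficient matrix A = [[-4, 0], [-27, 5]].
Characteristic polynomial det(A - λI) = λ^2 - λ - 20 = 0.
Eigenvalues λ = -4, 5.
For λ=-4: (A-λI) row 2 is [-27, 9], so an eigenvector is (-1, -3).
For λ=5: (A-λI) row 1 is [-9, 0], so an eigenvector is (0, -1).
General solution: K_1e^(-4t)(-1,-3) + K_2e^(5t)(0,-1).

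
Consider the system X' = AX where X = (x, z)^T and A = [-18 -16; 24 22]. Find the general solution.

Coefficient matrix A = [[-18, -16], [24, 22]].
Characteristic polynomial det(A - λI) = λ^2 - 4λ - 12 = 0.
Eigenvalues λ = -2, 6.
For λ=-2: (A-λI) row 1 is [-16, -16], so an eigenvector is (1, -1).
For λ=6: (A-λI) row 1 is [-24, -16], so an eigenvector is (2, -3).
General solution: C_1e^(-2t)(1,-1) + C_2e^(6t)(2,-3).

x(t) = C_1e^(-2t) + 2C_2e^(6t), z(t) = -C_1e^(-2t) - 3C_2e^(6t)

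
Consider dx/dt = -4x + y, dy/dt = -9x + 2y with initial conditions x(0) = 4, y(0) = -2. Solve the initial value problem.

x(t) = -14te^(-t) + 4e^(-t), y(t) = -42te^(-t) - 2e^(-t)

Coefficient matrix A = [[-4, 1], [-9, 2]].
Characteristic polynomial det(A - λI) = λ^2 + 2λ + 1 = 0.
Single eigenvalue λ = -1 with algebraic multiplicity 2.
Eigenvector v = (-1,-3); generalized eigenvector w with (A-λI)w=v is (1,2).
General solution: e^(-t)[K_1·v + K_2·(t·v + w)].
Applying x(0)=4, y(0)=-2 gives K_1=10, K_2=14.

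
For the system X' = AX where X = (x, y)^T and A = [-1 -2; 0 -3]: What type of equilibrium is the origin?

A = [[-1,-2],[0,-3]]; det(A-λI) = λ^2 + 4λ + 3.
λ = -3, -1: both negative.

stable node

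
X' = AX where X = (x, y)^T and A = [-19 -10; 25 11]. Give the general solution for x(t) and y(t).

Coefficient matrix A = [[-19, -10], [25, 11]].
Characteristic polynomial det(A - λI) = λ^2 + 8λ + 41 = 0.
Eigenvalues λ = -4 ± 5i (complex conjugate pair).
For λ=-4+5i: an eigenvector is (1,-1) - i(-1,2) = (1 + i, -1 - 2i).
A real fundamental pair from Re and Im of e^((-4+5i)t)v: X_1 = e^(-4t)(cos(5t)·(1,-1) + sin(5t)·(-1,2)), X_2 = e^(-4t)(sin(5t)·(1,-1) - cos(5t)·(-1,2)).
General solution: K_1X_1 + K_2X_2.

x(t) = -K_1e^(-4t)sin(5t) + K_1e^(-4t)cos(5t) + K_2e^(-4t)sin(5t) + K_2e^(-4t)cos(5t), y(t) = 2K_1e^(-4t)sin(5t) - K_1e^(-4t)cos(5t) - K_2e^(-4t)sin(5t) - 2K_2e^(-4t)cos(5t)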